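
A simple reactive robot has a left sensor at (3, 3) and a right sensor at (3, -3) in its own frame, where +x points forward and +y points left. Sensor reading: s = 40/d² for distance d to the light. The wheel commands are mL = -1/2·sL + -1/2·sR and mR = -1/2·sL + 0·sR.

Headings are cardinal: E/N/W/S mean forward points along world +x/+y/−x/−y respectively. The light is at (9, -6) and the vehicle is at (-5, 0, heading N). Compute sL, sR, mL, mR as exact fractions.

left sensor world pos  = (-8, 3); dL² = 370
right sensor world pos = (-2, 3); dR² = 202
sL = 40/370 = 4/37
sR = 40/202 = 20/101
mL = -1/2·sL + -1/2·sR = -572/3737
mR = -1/2·sL + 0·sR = -2/37

4/37 20/101 -572/3737 -2/37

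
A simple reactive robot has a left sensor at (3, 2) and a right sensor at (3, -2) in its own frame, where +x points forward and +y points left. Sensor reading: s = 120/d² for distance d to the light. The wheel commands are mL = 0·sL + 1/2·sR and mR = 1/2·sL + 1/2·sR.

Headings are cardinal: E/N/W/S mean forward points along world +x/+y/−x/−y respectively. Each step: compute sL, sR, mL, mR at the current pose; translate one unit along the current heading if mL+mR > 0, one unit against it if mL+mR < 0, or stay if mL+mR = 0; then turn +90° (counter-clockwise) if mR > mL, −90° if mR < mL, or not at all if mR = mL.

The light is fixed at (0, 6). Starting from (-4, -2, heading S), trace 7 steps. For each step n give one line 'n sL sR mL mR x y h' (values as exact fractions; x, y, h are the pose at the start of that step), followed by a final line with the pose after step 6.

n=0: pose=(-4,-2,S); sL=24/25, sR=120/157; mL=60/157, mR=3384/3925; mL+mR=4884/3925 → advance +1; mR−mL=12/25 → turn +1·90°
n=1: pose=(-4,-3,E); sL=12/5, sR=60/61; mL=30/61, mR=516/305; mL+mR=666/305 → advance +1; mR−mL=6/5 → turn +1·90°
n=2: pose=(-3,-3,N); sL=120/61, sR=120/37; mL=60/37, mR=5880/2257; mL+mR=9540/2257 → advance +1; mR−mL=60/61 → turn +1·90°
n=3: pose=(-3,-2,W); sL=15/17, sR=5/3; mL=5/6, mR=65/51; mL+mR=215/102 → advance +1; mR−mL=15/34 → turn +1·90°
n=4: pose=(-4,-2,S); sL=24/25, sR=120/157; mL=60/157, mR=3384/3925; mL+mR=4884/3925 → advance +1; mR−mL=12/25 → turn +1·90°
n=5: pose=(-4,-3,E); sL=12/5, sR=60/61; mL=30/61, mR=516/305; mL+mR=666/305 → advance +1; mR−mL=6/5 → turn +1·90°
n=6: pose=(-3,-3,N); sL=120/61, sR=120/37; mL=60/37, mR=5880/2257; mL+mR=9540/2257 → advance +1; mR−mL=60/61 → turn +1·90°

0 24/25 120/157 60/157 3384/3925 -4 -2 S
1 12/5 60/61 30/61 516/305 -4 -3 E
2 120/61 120/37 60/37 5880/2257 -3 -3 N
3 15/17 5/3 5/6 65/51 -3 -2 W
4 24/25 120/157 60/157 3384/3925 -4 -2 S
5 12/5 60/61 30/61 516/305 -4 -3 E
6 120/61 120/37 60/37 5880/2257 -3 -3 N
final -3 -2 W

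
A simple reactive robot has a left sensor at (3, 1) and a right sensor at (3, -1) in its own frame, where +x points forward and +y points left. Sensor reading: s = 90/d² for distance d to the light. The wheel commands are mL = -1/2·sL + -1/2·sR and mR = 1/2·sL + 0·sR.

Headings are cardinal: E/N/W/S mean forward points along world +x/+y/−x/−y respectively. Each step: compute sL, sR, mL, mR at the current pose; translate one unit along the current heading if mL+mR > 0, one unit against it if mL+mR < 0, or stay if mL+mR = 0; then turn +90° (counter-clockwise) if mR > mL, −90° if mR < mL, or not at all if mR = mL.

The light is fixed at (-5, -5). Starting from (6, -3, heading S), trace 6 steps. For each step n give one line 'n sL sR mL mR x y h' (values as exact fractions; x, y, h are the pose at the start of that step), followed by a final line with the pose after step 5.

0 18/29 90/101 -2214/2929 9/29 6 -3 S
1 45/106 9/20 -927/2120 45/212 6 -2 E
2 10/13 90/157 -1370/2041 5/13 5 -2 N
3 9/5 45/29 -243/145 9/10 5 -3 W
4 18/29 90/101 -2214/2929 9/29 6 -3 S
5 45/106 9/20 -927/2120 45/212 6 -2 E
final 5 -2 N

n=0: pose=(6,-3,S); sL=18/29, sR=90/101; mL=-2214/2929, mR=9/29; mL+mR=-45/101 → advance -1; mR−mL=3123/2929 → turn +1·90°
n=1: pose=(6,-2,E); sL=45/106, sR=9/20; mL=-927/2120, mR=45/212; mL+mR=-9/40 → advance -1; mR−mL=1377/2120 → turn +1·90°
n=2: pose=(5,-2,N); sL=10/13, sR=90/157; mL=-1370/2041, mR=5/13; mL+mR=-45/157 → advance -1; mR−mL=2155/2041 → turn +1·90°
n=3: pose=(5,-3,W); sL=9/5, sR=45/29; mL=-243/145, mR=9/10; mL+mR=-45/58 → advance -1; mR−mL=747/290 → turn +1·90°
n=4: pose=(6,-3,S); sL=18/29, sR=90/101; mL=-2214/2929, mR=9/29; mL+mR=-45/101 → advance -1; mR−mL=3123/2929 → turn +1·90°
n=5: pose=(6,-2,E); sL=45/106, sR=9/20; mL=-927/2120, mR=45/212; mL+mR=-9/40 → advance -1; mR−mL=1377/2120 → turn +1·90°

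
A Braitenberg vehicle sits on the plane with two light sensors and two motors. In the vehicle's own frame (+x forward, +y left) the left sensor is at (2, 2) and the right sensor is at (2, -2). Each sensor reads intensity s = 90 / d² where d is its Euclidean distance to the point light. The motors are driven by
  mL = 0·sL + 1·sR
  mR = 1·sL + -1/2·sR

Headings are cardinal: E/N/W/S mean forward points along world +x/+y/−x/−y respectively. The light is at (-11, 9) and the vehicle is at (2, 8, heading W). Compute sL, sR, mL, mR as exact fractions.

9/13 45/61 45/61 513/1586

left sensor world pos  = (0, 6); dL² = 130
right sensor world pos = (0, 10); dR² = 122
sL = 90/130 = 9/13
sR = 90/122 = 45/61
mL = 0·sL + 1·sR = 45/61
mR = 1·sL + -1/2·sR = 513/1586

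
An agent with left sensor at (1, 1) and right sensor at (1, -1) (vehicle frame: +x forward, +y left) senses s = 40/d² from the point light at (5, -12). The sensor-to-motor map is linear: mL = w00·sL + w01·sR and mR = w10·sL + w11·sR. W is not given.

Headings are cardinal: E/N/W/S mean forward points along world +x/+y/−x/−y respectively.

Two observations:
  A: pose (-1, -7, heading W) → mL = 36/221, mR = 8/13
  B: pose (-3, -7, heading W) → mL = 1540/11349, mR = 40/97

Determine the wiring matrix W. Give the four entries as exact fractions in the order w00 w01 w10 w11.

-1/2 1 1 0

obs A: pose=(-1,-7,W) → sL=8/13, sR=8/17, mL=36/221, mR=8/13
obs B: pose=(-3,-7,W) → sL=40/97, sR=40/117, mL=1540/11349, mR=40/97
sensor matrix S = [[8/13, 8/17], [40/97, 40/117]]; det S = 40960/2508129
solve [mL_A; mL_B] = S·[w00; w01] and [mR_A; mR_B] = S·[w10; w11]:
  w00 = -1/2, w01 = 1, w10 = 1, w11 = 0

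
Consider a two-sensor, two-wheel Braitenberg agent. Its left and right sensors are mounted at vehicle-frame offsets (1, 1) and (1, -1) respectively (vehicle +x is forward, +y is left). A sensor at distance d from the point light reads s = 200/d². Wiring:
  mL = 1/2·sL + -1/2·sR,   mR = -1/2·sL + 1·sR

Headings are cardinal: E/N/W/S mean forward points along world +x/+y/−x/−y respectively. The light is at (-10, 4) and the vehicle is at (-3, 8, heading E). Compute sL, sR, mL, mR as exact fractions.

left sensor world pos  = (-2, 9); dL² = 89
right sensor world pos = (-2, 7); dR² = 73
sL = 200/89 = 200/89
sR = 200/73 = 200/73
mL = 1/2·sL + -1/2·sR = -1600/6497
mR = -1/2·sL + 1·sR = 10500/6497

200/89 200/73 -1600/6497 10500/6497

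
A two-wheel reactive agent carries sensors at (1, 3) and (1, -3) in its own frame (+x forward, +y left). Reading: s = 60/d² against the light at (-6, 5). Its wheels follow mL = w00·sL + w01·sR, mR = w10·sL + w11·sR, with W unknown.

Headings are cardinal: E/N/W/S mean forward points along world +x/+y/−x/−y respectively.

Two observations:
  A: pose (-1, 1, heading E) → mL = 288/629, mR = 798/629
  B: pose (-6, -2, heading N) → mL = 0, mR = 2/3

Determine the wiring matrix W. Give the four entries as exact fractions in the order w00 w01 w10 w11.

obs A: pose=(-1,1,E) → sL=60/37, sR=12/17, mL=288/629, mR=798/629
obs B: pose=(-6,-2,N) → sL=4/3, sR=4/3, mL=0, mR=2/3
sensor matrix S = [[60/37, 12/17], [4/3, 4/3]]; det S = 768/629
solve [mL_A; mL_B] = S·[w00; w01] and [mR_A; mR_B] = S·[w10; w11]:
  w00 = 1/2, w01 = -1/2, w10 = 1, w11 = -1/2

1/2 -1/2 1 -1/2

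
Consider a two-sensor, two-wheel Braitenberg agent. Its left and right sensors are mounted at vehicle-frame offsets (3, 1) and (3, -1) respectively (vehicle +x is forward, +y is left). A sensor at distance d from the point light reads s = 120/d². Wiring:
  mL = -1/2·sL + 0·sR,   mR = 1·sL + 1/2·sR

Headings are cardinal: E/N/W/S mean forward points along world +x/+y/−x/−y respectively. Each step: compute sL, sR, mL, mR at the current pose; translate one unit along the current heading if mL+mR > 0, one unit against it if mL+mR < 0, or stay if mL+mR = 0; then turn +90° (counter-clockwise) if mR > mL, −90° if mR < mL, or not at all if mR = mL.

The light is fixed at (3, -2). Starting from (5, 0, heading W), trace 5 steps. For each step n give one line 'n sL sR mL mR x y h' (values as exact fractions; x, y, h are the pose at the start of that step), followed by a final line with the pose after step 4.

0 60 12 -30 66 5 0 W
1 24 120 -12 84 4 0 S
2 6 15/2 -3 39/4 4 -1 E
3 120/17 24/5 -60/17 804/85 5 -1 N
4 60 12 -30 66 5 0 W
final 4 0 S

n=0: pose=(5,0,W); sL=60, sR=12; mL=-30, mR=66; mL+mR=36 → advance +1; mR−mL=96 → turn +1·90°
n=1: pose=(4,0,S); sL=24, sR=120; mL=-12, mR=84; mL+mR=72 → advance +1; mR−mL=96 → turn +1·90°
n=2: pose=(4,-1,E); sL=6, sR=15/2; mL=-3, mR=39/4; mL+mR=27/4 → advance +1; mR−mL=51/4 → turn +1·90°
n=3: pose=(5,-1,N); sL=120/17, sR=24/5; mL=-60/17, mR=804/85; mL+mR=504/85 → advance +1; mR−mL=1104/85 → turn +1·90°
n=4: pose=(5,0,W); sL=60, sR=12; mL=-30, mR=66; mL+mR=36 → advance +1; mR−mL=96 → turn +1·90°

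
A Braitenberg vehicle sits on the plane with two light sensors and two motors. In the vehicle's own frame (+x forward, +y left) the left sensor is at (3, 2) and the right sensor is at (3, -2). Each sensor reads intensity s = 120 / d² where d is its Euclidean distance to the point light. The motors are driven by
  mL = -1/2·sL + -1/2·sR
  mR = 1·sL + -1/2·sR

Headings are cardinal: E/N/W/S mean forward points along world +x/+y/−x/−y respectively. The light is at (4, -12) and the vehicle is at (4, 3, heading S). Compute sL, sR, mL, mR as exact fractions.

left sensor world pos  = (6, 0); dL² = 148
right sensor world pos = (2, 0); dR² = 148
sL = 120/148 = 30/37
sR = 120/148 = 30/37
mL = -1/2·sL + -1/2·sR = -30/37
mR = 1·sL + -1/2·sR = 15/37

30/37 30/37 -30/37 15/37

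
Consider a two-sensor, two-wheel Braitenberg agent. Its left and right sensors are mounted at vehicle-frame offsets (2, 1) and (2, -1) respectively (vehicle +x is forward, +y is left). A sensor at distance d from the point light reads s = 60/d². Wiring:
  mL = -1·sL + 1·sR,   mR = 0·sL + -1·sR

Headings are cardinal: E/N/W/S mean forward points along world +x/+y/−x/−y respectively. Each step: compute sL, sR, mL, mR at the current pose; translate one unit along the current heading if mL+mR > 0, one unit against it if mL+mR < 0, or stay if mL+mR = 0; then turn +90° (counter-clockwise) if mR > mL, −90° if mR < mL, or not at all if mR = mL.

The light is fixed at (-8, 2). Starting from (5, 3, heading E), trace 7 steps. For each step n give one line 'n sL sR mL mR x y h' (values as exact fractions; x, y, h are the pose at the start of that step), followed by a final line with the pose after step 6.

0 60/229 4/15 16/3435 -4/15 5 3 E
1 6/17 30/61 144/1037 -30/61 4 3 S
2 60/101 60/109 -480/11009 -60/109 4 4 W
3 3/8 15/53 -39/424 -15/53 5 4 N
4 60/229 4/15 16/3435 -4/15 5 3 E
5 6/17 30/61 144/1037 -30/61 4 3 S
6 60/101 60/109 -480/11009 -60/109 4 4 W
final 5 4 N

n=0: pose=(5,3,E); sL=60/229, sR=4/15; mL=16/3435, mR=-4/15; mL+mR=-60/229 → advance -1; mR−mL=-932/3435 → turn -1·90°
n=1: pose=(4,3,S); sL=6/17, sR=30/61; mL=144/1037, mR=-30/61; mL+mR=-6/17 → advance -1; mR−mL=-654/1037 → turn -1·90°
n=2: pose=(4,4,W); sL=60/101, sR=60/109; mL=-480/11009, mR=-60/109; mL+mR=-60/101 → advance -1; mR−mL=-5580/11009 → turn -1·90°
n=3: pose=(5,4,N); sL=3/8, sR=15/53; mL=-39/424, mR=-15/53; mL+mR=-3/8 → advance -1; mR−mL=-81/424 → turn -1·90°
n=4: pose=(5,3,E); sL=60/229, sR=4/15; mL=16/3435, mR=-4/15; mL+mR=-60/229 → advance -1; mR−mL=-932/3435 → turn -1·90°
n=5: pose=(4,3,S); sL=6/17, sR=30/61; mL=144/1037, mR=-30/61; mL+mR=-6/17 → advance -1; mR−mL=-654/1037 → turn -1·90°
n=6: pose=(4,4,W); sL=60/101, sR=60/109; mL=-480/11009, mR=-60/109; mL+mR=-60/101 → advance -1; mR−mL=-5580/11009 → turn -1·90°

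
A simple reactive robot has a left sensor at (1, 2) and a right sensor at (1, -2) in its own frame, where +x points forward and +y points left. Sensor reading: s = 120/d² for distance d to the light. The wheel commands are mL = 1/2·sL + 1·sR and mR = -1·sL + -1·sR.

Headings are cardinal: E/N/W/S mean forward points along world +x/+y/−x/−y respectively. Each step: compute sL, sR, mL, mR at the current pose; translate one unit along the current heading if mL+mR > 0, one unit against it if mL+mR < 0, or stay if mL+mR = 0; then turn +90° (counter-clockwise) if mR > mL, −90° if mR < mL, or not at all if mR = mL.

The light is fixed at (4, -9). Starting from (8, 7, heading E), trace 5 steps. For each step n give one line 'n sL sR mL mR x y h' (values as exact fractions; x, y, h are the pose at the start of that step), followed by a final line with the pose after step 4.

0 120/349 120/221 55140/77129 -68400/77129 8 7 E
1 12/25 60/113 2178/2825 -2856/2825 7 7 S
2 120/229 24/73 9876/16717 -14256/16717 7 8 W
3 15/41 1/3 127/246 -86/123 8 8 N
4 120/349 120/221 55140/77129 -68400/77129 8 7 E
final 7 7 S

n=0: pose=(8,7,E); sL=120/349, sR=120/221; mL=55140/77129, mR=-68400/77129; mL+mR=-60/349 → advance -1; mR−mL=-123540/77129 → turn -1·90°
n=1: pose=(7,7,S); sL=12/25, sR=60/113; mL=2178/2825, mR=-2856/2825; mL+mR=-6/25 → advance -1; mR−mL=-5034/2825 → turn -1·90°
n=2: pose=(7,8,W); sL=120/229, sR=24/73; mL=9876/16717, mR=-14256/16717; mL+mR=-60/229 → advance -1; mR−mL=-24132/16717 → turn -1·90°
n=3: pose=(8,8,N); sL=15/41, sR=1/3; mL=127/246, mR=-86/123; mL+mR=-15/82 → advance -1; mR−mL=-299/246 → turn -1·90°
n=4: pose=(8,7,E); sL=120/349, sR=120/221; mL=55140/77129, mR=-68400/77129; mL+mR=-60/349 → advance -1; mR−mL=-123540/77129 → turn -1·90°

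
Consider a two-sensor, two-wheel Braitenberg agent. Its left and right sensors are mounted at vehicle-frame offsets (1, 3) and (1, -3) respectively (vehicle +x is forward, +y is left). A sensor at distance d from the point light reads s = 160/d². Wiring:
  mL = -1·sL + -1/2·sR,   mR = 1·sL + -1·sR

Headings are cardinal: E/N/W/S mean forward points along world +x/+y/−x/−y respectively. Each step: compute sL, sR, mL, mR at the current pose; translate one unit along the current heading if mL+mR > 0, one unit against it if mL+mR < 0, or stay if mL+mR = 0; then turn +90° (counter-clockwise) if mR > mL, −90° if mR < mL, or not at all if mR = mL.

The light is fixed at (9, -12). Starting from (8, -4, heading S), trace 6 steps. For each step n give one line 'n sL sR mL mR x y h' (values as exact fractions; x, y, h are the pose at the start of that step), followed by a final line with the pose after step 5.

n=0: pose=(8,-4,S); sL=160/53, sR=32/13; mL=-2928/689, mR=384/689; mL+mR=-48/13 → advance -1; mR−mL=3312/689 → turn +1·90°
n=1: pose=(8,-3,E); sL=10/9, sR=40/9; mL=-10/3, mR=-10/3; mL+mR=-20/3 → advance -1; mR−mL=0 → turn +0·90°
n=2: pose=(7,-3,E); sL=32/29, sR=160/37; mL=-3504/1073, mR=-3456/1073; mL+mR=-240/37 → advance -1; mR−mL=48/1073 → turn +1·90°
n=3: pose=(6,-3,N); sL=20/17, sR=8/5; mL=-168/85, mR=-36/85; mL+mR=-12/5 → advance -1; mR−mL=132/85 → turn +1·90°
n=4: pose=(6,-4,W); sL=160/41, sR=160/137; mL=-25200/5617, mR=15360/5617; mL+mR=-240/137 → advance -1; mR−mL=40560/5617 → turn +1·90°
n=5: pose=(7,-4,S); sL=16/5, sR=80/37; mL=-792/185, mR=192/185; mL+mR=-120/37 → advance -1; mR−mL=984/185 → turn +1·90°

0 160/53 32/13 -2928/689 384/689 8 -4 S
1 10/9 40/9 -10/3 -10/3 8 -3 E
2 32/29 160/37 -3504/1073 -3456/1073 7 -3 E
3 20/17 8/5 -168/85 -36/85 6 -3 N
4 160/41 160/137 -25200/5617 15360/5617 6 -4 W
5 16/5 80/37 -792/185 192/185 7 -4 S
final 7 -3 E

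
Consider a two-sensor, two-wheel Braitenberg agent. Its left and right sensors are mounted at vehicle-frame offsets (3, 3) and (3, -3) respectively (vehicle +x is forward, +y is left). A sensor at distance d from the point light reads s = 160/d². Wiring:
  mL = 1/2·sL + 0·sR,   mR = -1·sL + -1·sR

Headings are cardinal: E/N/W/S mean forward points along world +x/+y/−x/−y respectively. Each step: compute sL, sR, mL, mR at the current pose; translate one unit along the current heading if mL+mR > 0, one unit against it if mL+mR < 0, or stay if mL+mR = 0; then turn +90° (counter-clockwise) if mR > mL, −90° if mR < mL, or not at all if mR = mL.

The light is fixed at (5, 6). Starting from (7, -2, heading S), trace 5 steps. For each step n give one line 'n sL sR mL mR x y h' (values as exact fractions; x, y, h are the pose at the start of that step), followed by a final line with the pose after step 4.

0 80/73 80/61 40/73 -10720/4453 7 -2 S
1 160/101 160/17 80/101 -18880/1717 7 -1 W
2 10 40/13 5 -170/13 8 -1 N
3 160/61 160/157 80/61 -34880/9577 8 -2 E
4 80/73 80/61 40/73 -10720/4453 7 -2 S
final 7 -1 W

n=0: pose=(7,-2,S); sL=80/73, sR=80/61; mL=40/73, mR=-10720/4453; mL+mR=-8280/4453 → advance -1; mR−mL=-13160/4453 → turn -1·90°
n=1: pose=(7,-1,W); sL=160/101, sR=160/17; mL=80/101, mR=-18880/1717; mL+mR=-17520/1717 → advance -1; mR−mL=-20240/1717 → turn -1·90°
n=2: pose=(8,-1,N); sL=10, sR=40/13; mL=5, mR=-170/13; mL+mR=-105/13 → advance -1; mR−mL=-235/13 → turn -1·90°
n=3: pose=(8,-2,E); sL=160/61, sR=160/157; mL=80/61, mR=-34880/9577; mL+mR=-22320/9577 → advance -1; mR−mL=-47440/9577 → turn -1·90°
n=4: pose=(7,-2,S); sL=80/73, sR=80/61; mL=40/73, mR=-10720/4453; mL+mR=-8280/4453 → advance -1; mR−mL=-13160/4453 → turn -1·90°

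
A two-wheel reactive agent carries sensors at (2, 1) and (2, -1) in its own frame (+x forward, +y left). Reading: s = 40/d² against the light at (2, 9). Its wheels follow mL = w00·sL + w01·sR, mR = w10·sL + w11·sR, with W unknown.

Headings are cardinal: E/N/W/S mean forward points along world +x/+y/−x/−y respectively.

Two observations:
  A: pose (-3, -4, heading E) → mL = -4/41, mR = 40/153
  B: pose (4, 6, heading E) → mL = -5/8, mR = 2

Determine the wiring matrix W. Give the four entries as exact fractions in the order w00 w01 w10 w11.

obs A: pose=(-3,-4,E) → sL=40/153, sR=8/41, mL=-4/41, mR=40/153
obs B: pose=(4,6,E) → sL=2, sR=5/4, mL=-5/8, mR=2
sensor matrix S = [[40/153, 8/41], [2, 5/4]]; det S = -398/6273
solve [mL_A; mL_B] = S·[w00; w01] and [mR_A; mR_B] = S·[w10; w11]:
  w00 = 0, w01 = -1/2, w10 = 1, w11 = 0

0 -1/2 1 0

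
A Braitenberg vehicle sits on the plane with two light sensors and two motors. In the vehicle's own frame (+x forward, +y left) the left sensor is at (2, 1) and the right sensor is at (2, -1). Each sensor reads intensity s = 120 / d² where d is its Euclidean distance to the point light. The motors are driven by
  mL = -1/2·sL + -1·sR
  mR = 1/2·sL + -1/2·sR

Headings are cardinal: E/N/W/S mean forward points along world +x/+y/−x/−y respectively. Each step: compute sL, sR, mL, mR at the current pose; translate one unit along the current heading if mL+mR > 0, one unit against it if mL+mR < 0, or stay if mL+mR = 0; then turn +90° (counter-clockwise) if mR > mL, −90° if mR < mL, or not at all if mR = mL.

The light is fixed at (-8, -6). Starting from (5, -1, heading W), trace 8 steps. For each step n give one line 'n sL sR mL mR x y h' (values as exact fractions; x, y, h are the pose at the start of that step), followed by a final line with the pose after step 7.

n=0: pose=(5,-1,W); sL=120/137, sR=120/157; mL=-25860/21509, mR=1200/21509; mL+mR=-180/157 → advance -1; mR−mL=27060/21509 → turn +1·90°
n=1: pose=(6,-1,S); sL=20/39, sR=60/89; mL=-3230/3471, mR=-280/3471; mL+mR=-90/89 → advance -1; mR−mL=2950/3471 → turn +1·90°
n=2: pose=(6,0,E); sL=24/61, sR=120/281; mL=-10692/17141, mR=-288/17141; mL+mR=-180/281 → advance -1; mR−mL=10404/17141 → turn +1·90°
n=3: pose=(5,0,N); sL=15/26, sR=6/13; mL=-3/4, mR=3/52; mL+mR=-9/13 → advance -1; mR−mL=21/26 → turn +1·90°
n=4: pose=(5,-1,W); sL=120/137, sR=120/157; mL=-25860/21509, mR=1200/21509; mL+mR=-180/157 → advance -1; mR−mL=27060/21509 → turn +1·90°
n=5: pose=(6,-1,S); sL=20/39, sR=60/89; mL=-3230/3471, mR=-280/3471; mL+mR=-90/89 → advance -1; mR−mL=2950/3471 → turn +1·90°
n=6: pose=(6,0,E); sL=24/61, sR=120/281; mL=-10692/17141, mR=-288/17141; mL+mR=-180/281 → advance -1; mR−mL=10404/17141 → turn +1·90°
n=7: pose=(5,0,N); sL=15/26, sR=6/13; mL=-3/4, mR=3/52; mL+mR=-9/13 → advance -1; mR−mL=21/26 → turn +1·90°

0 120/137 120/157 -25860/21509 1200/21509 5 -1 W
1 20/39 60/89 -3230/3471 -280/3471 6 -1 S
2 24/61 120/281 -10692/17141 -288/17141 6 0 E
3 15/26 6/13 -3/4 3/52 5 0 N
4 120/137 120/157 -25860/21509 1200/21509 5 -1 W
5 20/39 60/89 -3230/3471 -280/3471 6 -1 S
6 24/61 120/281 -10692/17141 -288/17141 6 0 E
7 15/26 6/13 -3/4 3/52 5 0 N
final 5 -1 W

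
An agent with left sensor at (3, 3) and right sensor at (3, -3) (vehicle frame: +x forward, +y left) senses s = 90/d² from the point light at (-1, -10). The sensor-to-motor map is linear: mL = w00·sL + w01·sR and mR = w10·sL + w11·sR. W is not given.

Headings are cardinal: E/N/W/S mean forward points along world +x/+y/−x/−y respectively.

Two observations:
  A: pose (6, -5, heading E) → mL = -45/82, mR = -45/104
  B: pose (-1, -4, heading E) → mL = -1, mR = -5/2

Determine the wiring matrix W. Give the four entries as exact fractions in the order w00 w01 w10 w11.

obs A: pose=(6,-5,E) → sL=45/82, sR=45/52, mL=-45/82, mR=-45/104
obs B: pose=(-1,-4,E) → sL=1, sR=5, mL=-1, mR=-5/2
sensor matrix S = [[45/82, 45/52], [1, 5]]; det S = 4005/2132
solve [mL_A; mL_B] = S·[w00; w01] and [mR_A; mR_B] = S·[w10; w11]:
  w00 = -1, w01 = 0, w10 = 0, w11 = -1/2

-1 0 0 -1/2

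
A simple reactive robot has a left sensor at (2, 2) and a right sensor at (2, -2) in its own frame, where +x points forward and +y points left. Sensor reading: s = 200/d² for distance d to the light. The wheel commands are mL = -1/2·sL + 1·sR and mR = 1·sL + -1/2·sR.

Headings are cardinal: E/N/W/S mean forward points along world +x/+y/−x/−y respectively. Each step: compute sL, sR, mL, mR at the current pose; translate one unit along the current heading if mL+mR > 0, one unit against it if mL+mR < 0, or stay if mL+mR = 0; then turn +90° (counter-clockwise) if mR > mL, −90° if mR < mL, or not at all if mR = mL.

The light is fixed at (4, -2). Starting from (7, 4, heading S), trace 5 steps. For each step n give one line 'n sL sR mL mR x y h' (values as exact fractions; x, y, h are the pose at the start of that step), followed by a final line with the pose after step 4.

n=0: pose=(7,4,S); sL=200/41, sR=200/17; mL=6500/697, mR=-700/697; mL+mR=5800/697 → advance +1; mR−mL=-7200/697 → turn -1·90°
n=1: pose=(7,3,W); sL=20, sR=4; mL=-6, mR=18; mL+mR=12 → advance +1; mR−mL=24 → turn +1·90°
n=2: pose=(6,3,S); sL=8, sR=200/9; mL=164/9, mR=-28/9; mL+mR=136/9 → advance +1; mR−mL=-64/3 → turn -1·90°
n=3: pose=(6,2,W); sL=50, sR=50/9; mL=-175/9, mR=425/9; mL+mR=250/9 → advance +1; mR−mL=200/3 → turn +1·90°
n=4: pose=(5,2,S); sL=200/13, sR=40; mL=420/13, mR=-60/13; mL+mR=360/13 → advance +1; mR−mL=-480/13 → turn -1·90°

0 200/41 200/17 6500/697 -700/697 7 4 S
1 20 4 -6 18 7 3 W
2 8 200/9 164/9 -28/9 6 3 S
3 50 50/9 -175/9 425/9 6 2 W
4 200/13 40 420/13 -60/13 5 2 S
final 5 1 W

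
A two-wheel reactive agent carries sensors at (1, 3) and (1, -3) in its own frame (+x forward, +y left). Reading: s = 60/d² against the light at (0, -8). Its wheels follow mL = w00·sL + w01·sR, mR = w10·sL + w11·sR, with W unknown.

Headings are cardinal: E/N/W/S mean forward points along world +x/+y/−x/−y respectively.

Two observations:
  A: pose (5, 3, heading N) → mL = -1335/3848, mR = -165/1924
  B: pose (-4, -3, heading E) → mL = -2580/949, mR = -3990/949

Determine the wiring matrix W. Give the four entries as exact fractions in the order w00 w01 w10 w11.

obs A: pose=(5,3,N) → sL=15/37, sR=15/52, mL=-1335/3848, mR=-165/1924
obs B: pose=(-4,-3,E) → sL=60/73, sR=60/13, mL=-2580/949, mR=-3990/949
sensor matrix S = [[15/37, 15/52], [60/73, 60/13]]; det S = 57375/35113
solve [mL_A; mL_B] = S·[w00; w01] and [mR_A; mR_B] = S·[w10; w11]:
  w00 = -1/2, w01 = -1/2, w10 = 1/2, w11 = -1

-1/2 -1/2 1/2 -1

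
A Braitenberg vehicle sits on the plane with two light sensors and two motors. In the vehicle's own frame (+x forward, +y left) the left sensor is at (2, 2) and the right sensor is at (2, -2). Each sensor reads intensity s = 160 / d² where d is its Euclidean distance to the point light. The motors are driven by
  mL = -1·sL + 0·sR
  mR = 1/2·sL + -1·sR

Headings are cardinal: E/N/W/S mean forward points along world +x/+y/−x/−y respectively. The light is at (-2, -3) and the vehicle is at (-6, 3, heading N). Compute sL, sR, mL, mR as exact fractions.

8/5 40/17 -8/5 -132/85

left sensor world pos  = (-8, 5); dL² = 100
right sensor world pos = (-4, 5); dR² = 68
sL = 160/100 = 8/5
sR = 160/68 = 40/17
mL = -1·sL + 0·sR = -8/5
mR = 1/2·sL + -1·sR = -132/85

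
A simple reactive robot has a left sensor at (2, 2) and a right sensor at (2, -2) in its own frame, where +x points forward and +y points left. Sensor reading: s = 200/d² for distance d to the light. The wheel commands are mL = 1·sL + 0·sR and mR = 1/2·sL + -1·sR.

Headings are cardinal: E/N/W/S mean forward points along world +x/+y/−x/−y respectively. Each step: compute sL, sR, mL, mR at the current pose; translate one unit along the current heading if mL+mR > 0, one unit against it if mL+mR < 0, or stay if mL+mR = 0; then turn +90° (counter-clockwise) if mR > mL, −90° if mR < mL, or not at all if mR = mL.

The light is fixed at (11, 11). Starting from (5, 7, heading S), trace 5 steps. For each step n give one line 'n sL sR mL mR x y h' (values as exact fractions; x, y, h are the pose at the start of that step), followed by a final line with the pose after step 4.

n=0: pose=(5,7,S); sL=50/13, sR=2; mL=50/13, mR=-1/13; mL+mR=49/13 → advance +1; mR−mL=-51/13 → turn -1·90°
n=1: pose=(5,6,W); sL=200/113, sR=200/73; mL=200/113, mR=-15300/8249; mL+mR=-700/8249 → advance -1; mR−mL=-29900/8249 → turn -1·90°
n=2: pose=(6,6,N); sL=100/29, sR=100/9; mL=100/29, mR=-2450/261; mL+mR=-1550/261 → advance -1; mR−mL=-3350/261 → turn -1·90°
n=3: pose=(6,5,E); sL=8, sR=200/73; mL=8, mR=92/73; mL+mR=676/73 → advance +1; mR−mL=-492/73 → turn -1·90°
n=4: pose=(7,5,S); sL=50/17, sR=2; mL=50/17, mR=-9/17; mL+mR=41/17 → advance +1; mR−mL=-59/17 → turn -1·90°

0 50/13 2 50/13 -1/13 5 7 S
1 200/113 200/73 200/113 -15300/8249 5 6 W
2 100/29 100/9 100/29 -2450/261 6 6 N
3 8 200/73 8 92/73 6 5 E
4 50/17 2 50/17 -9/17 7 5 S
final 7 4 W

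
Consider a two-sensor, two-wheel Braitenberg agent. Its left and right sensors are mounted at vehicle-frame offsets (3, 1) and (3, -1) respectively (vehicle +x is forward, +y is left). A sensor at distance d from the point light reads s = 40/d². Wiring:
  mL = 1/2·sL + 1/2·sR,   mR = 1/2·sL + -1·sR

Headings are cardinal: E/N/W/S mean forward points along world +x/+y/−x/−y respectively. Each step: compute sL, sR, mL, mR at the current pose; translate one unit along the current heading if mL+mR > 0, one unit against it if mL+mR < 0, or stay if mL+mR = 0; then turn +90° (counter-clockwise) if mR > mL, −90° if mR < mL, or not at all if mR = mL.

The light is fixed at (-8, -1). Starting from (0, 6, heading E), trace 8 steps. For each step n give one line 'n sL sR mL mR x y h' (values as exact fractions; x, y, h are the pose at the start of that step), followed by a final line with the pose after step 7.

0 8/37 40/157 1368/5809 -852/5809 0 6 E
1 10/29 1/2 49/116 -19/58 1 6 S
2 40/61 8/17 584/1037 -148/1037 1 5 W
3 4/13 20/81 292/1053 -98/1053 0 5 N
4 8/37 40/157 1368/5809 -852/5809 0 6 E
5 10/29 1/2 49/116 -19/58 1 6 S
6 40/61 8/17 584/1037 -148/1037 1 5 W
7 4/13 20/81 292/1053 -98/1053 0 5 N
final 0 6 E

n=0: pose=(0,6,E); sL=8/37, sR=40/157; mL=1368/5809, mR=-852/5809; mL+mR=516/5809 → advance +1; mR−mL=-60/157 → turn -1·90°
n=1: pose=(1,6,S); sL=10/29, sR=1/2; mL=49/116, mR=-19/58; mL+mR=11/116 → advance +1; mR−mL=-3/4 → turn -1·90°
n=2: pose=(1,5,W); sL=40/61, sR=8/17; mL=584/1037, mR=-148/1037; mL+mR=436/1037 → advance +1; mR−mL=-12/17 → turn -1·90°
n=3: pose=(0,5,N); sL=4/13, sR=20/81; mL=292/1053, mR=-98/1053; mL+mR=194/1053 → advance +1; mR−mL=-10/27 → turn -1·90°
n=4: pose=(0,6,E); sL=8/37, sR=40/157; mL=1368/5809, mR=-852/5809; mL+mR=516/5809 → advance +1; mR−mL=-60/157 → turn -1·90°
n=5: pose=(1,6,S); sL=10/29, sR=1/2; mL=49/116, mR=-19/58; mL+mR=11/116 → advance +1; mR−mL=-3/4 → turn -1·90°
n=6: pose=(1,5,W); sL=40/61, sR=8/17; mL=584/1037, mR=-148/1037; mL+mR=436/1037 → advance +1; mR−mL=-12/17 → turn -1·90°
n=7: pose=(0,5,N); sL=4/13, sR=20/81; mL=292/1053, mR=-98/1053; mL+mR=194/1053 → advance +1; mR−mL=-10/27 → turn -1·90°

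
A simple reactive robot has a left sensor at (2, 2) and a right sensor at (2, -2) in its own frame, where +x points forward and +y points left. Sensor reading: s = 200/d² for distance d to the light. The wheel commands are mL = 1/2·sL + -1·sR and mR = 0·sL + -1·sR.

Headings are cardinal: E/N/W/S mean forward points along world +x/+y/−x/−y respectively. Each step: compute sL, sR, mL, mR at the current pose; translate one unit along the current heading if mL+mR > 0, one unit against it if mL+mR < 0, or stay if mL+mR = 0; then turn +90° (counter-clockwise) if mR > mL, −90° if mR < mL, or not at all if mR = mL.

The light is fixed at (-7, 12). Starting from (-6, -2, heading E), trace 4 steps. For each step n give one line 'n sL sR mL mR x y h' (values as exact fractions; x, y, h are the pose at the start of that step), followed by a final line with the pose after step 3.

n=0: pose=(-6,-2,E); sL=200/153, sR=40/53; mL=-820/8109, mR=-40/53; mL+mR=-6940/8109 → advance -1; mR−mL=-100/153 → turn -1·90°
n=1: pose=(-7,-2,S); sL=10/13, sR=10/13; mL=-5/13, mR=-10/13; mL+mR=-15/13 → advance -1; mR−mL=-5/13 → turn -1·90°
n=2: pose=(-7,-1,W); sL=200/229, sR=8/5; mL=-1332/1145, mR=-8/5; mL+mR=-3164/1145 → advance -1; mR−mL=-100/229 → turn -1·90°
n=3: pose=(-6,-1,N); sL=100/61, sR=20/13; mL=-570/793, mR=-20/13; mL+mR=-1790/793 → advance -1; mR−mL=-50/61 → turn -1·90°

0 200/153 40/53 -820/8109 -40/53 -6 -2 E
1 10/13 10/13 -5/13 -10/13 -7 -2 S
2 200/229 8/5 -1332/1145 -8/5 -7 -1 W
3 100/61 20/13 -570/793 -20/13 -6 -1 N
final -6 -2 E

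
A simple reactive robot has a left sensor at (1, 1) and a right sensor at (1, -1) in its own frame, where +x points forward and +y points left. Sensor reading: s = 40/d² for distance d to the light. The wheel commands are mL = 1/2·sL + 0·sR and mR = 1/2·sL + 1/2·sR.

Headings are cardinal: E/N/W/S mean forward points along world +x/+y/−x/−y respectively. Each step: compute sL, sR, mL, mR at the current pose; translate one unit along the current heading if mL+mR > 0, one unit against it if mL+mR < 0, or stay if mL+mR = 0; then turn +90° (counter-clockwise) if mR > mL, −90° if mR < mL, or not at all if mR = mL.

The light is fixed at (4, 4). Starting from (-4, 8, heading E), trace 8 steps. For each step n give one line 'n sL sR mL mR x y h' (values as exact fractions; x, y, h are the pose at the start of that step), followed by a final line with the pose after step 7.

n=0: pose=(-4,8,E); sL=20/37, sR=20/29; mL=10/37, mR=660/1073; mL+mR=950/1073 → advance +1; mR−mL=10/29 → turn +1·90°
n=1: pose=(-3,8,N); sL=40/89, sR=40/61; mL=20/89, mR=3000/5429; mL+mR=4220/5429 → advance +1; mR−mL=20/61 → turn +1·90°
n=2: pose=(-3,9,W); sL=1/2, sR=2/5; mL=1/4, mR=9/20; mL+mR=7/10 → advance +1; mR−mL=1/5 → turn +1·90°
n=3: pose=(-4,9,S); sL=8/13, sR=40/97; mL=4/13, mR=648/1261; mL+mR=1036/1261 → advance +1; mR−mL=20/97 → turn +1·90°
n=4: pose=(-4,8,E); sL=20/37, sR=20/29; mL=10/37, mR=660/1073; mL+mR=950/1073 → advance +1; mR−mL=10/29 → turn +1·90°
n=5: pose=(-3,8,N); sL=40/89, sR=40/61; mL=20/89, mR=3000/5429; mL+mR=4220/5429 → advance +1; mR−mL=20/61 → turn +1·90°
n=6: pose=(-3,9,W); sL=1/2, sR=2/5; mL=1/4, mR=9/20; mL+mR=7/10 → advance +1; mR−mL=1/5 → turn +1·90°
n=7: pose=(-4,9,S); sL=8/13, sR=40/97; mL=4/13, mR=648/1261; mL+mR=1036/1261 → advance +1; mR−mL=20/97 → turn +1·90°

0 20/37 20/29 10/37 660/1073 -4 8 E
1 40/89 40/61 20/89 3000/5429 -3 8 N
2 1/2 2/5 1/4 9/20 -3 9 W
3 8/13 40/97 4/13 648/1261 -4 9 S
4 20/37 20/29 10/37 660/1073 -4 8 E
5 40/89 40/61 20/89 3000/5429 -3 8 N
6 1/2 2/5 1/4 9/20 -3 9 W
7 8/13 40/97 4/13 648/1261 -4 9 S
final -4 8 E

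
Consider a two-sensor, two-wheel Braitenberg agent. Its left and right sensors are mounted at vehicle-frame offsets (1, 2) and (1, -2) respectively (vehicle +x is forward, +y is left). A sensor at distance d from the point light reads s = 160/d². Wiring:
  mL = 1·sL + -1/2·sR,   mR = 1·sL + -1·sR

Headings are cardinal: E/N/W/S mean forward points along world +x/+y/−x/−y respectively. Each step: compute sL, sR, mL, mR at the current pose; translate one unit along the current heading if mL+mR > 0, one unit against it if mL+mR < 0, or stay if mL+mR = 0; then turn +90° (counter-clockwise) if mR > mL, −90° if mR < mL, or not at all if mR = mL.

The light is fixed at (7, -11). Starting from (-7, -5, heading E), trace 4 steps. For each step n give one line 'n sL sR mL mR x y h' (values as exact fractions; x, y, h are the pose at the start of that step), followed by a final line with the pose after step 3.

0 160/233 32/37 2192/8621 -1536/8621 -7 -5 E
1 80/73 16/25 1416/1825 832/1825 -6 -5 S
2 32/41 32/49 912/2009 256/2009 -6 -6 W
3 40/73 8/9 68/657 -224/657 -7 -6 N
final -7 -7 E

n=0: pose=(-7,-5,E); sL=160/233, sR=32/37; mL=2192/8621, mR=-1536/8621; mL+mR=656/8621 → advance +1; mR−mL=-16/37 → turn -1·90°
n=1: pose=(-6,-5,S); sL=80/73, sR=16/25; mL=1416/1825, mR=832/1825; mL+mR=2248/1825 → advance +1; mR−mL=-8/25 → turn -1·90°
n=2: pose=(-6,-6,W); sL=32/41, sR=32/49; mL=912/2009, mR=256/2009; mL+mR=1168/2009 → advance +1; mR−mL=-16/49 → turn -1·90°
n=3: pose=(-7,-6,N); sL=40/73, sR=8/9; mL=68/657, mR=-224/657; mL+mR=-52/219 → advance -1; mR−mL=-4/9 → turn -1·90°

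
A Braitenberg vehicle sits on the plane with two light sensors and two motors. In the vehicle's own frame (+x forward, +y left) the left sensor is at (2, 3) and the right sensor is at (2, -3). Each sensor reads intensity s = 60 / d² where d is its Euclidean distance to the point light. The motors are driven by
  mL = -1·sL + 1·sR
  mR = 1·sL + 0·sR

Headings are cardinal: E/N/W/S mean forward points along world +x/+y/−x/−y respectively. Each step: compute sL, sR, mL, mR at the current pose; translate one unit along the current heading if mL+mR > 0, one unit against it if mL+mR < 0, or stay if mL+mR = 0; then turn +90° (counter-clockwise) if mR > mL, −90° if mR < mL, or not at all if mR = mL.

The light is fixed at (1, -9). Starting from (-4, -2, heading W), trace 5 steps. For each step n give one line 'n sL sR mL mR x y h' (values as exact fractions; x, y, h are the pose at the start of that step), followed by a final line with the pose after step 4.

0 12/13 60/149 -1008/1937 12/13 -4 -2 W
1 30/17 30/53 -1080/901 30/17 -5 -2 S
2 60/97 12/5 864/485 60/97 -5 -3 E
3 3 3/4 -9/4 3 -4 -3 S
4 60/73 60/13 3600/949 60/73 -4 -4 E
final -3 -4 S

n=0: pose=(-4,-2,W); sL=12/13, sR=60/149; mL=-1008/1937, mR=12/13; mL+mR=60/149 → advance +1; mR−mL=2796/1937 → turn +1·90°
n=1: pose=(-5,-2,S); sL=30/17, sR=30/53; mL=-1080/901, mR=30/17; mL+mR=30/53 → advance +1; mR−mL=2670/901 → turn +1·90°
n=2: pose=(-5,-3,E); sL=60/97, sR=12/5; mL=864/485, mR=60/97; mL+mR=12/5 → advance +1; mR−mL=-564/485 → turn -1·90°
n=3: pose=(-4,-3,S); sL=3, sR=3/4; mL=-9/4, mR=3; mL+mR=3/4 → advance +1; mR−mL=21/4 → turn +1·90°
n=4: pose=(-4,-4,E); sL=60/73, sR=60/13; mL=3600/949, mR=60/73; mL+mR=60/13 → advance +1; mR−mL=-2820/949 → turn -1·90°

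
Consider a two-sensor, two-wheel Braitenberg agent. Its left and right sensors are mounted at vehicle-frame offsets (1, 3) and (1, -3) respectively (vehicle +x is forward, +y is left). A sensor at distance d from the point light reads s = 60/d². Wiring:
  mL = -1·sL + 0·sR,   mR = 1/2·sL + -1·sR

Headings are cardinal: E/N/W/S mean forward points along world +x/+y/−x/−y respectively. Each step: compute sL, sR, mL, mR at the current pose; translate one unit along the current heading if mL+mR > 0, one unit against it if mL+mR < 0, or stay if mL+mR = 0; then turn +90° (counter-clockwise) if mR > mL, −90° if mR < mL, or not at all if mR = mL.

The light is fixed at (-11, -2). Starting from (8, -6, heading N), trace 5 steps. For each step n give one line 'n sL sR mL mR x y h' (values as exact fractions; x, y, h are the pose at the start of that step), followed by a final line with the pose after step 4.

0 12/53 60/493 -12/53 -222/26129 8 -6 N
1 15/97 15/82 -15/97 -420/3977 8 -7 W
2 12/113 12/65 -12/113 -966/7345 9 -7 S
3 6/41 30/181 -6/41 -687/7421 9 -6 W
4 60/601 60/349 -60/601 -25590/209749 10 -6 S
final 10 -5 W

n=0: pose=(8,-6,N); sL=12/53, sR=60/493; mL=-12/53, mR=-222/26129; mL+mR=-6138/26129 → advance -1; mR−mL=5694/26129 → turn +1·90°
n=1: pose=(8,-7,W); sL=15/97, sR=15/82; mL=-15/97, mR=-420/3977; mL+mR=-1035/3977 → advance -1; mR−mL=195/3977 → turn +1·90°
n=2: pose=(9,-7,S); sL=12/113, sR=12/65; mL=-12/113, mR=-966/7345; mL+mR=-1746/7345 → advance -1; mR−mL=-186/7345 → turn -1·90°
n=3: pose=(9,-6,W); sL=6/41, sR=30/181; mL=-6/41, mR=-687/7421; mL+mR=-1773/7421 → advance -1; mR−mL=399/7421 → turn +1·90°
n=4: pose=(10,-6,S); sL=60/601, sR=60/349; mL=-60/601, mR=-25590/209749; mL+mR=-46530/209749 → advance -1; mR−mL=-4650/209749 → turn -1·90°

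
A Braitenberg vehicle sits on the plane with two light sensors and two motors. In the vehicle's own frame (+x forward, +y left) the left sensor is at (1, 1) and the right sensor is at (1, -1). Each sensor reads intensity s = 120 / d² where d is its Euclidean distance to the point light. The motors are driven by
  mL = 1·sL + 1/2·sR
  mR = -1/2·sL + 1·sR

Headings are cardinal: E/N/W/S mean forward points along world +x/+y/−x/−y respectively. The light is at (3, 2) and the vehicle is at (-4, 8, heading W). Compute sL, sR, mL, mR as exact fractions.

120/89 120/113 18900/10057 3900/10057

left sensor world pos  = (-5, 7); dL² = 89
right sensor world pos = (-5, 9); dR² = 113
sL = 120/89 = 120/89
sR = 120/113 = 120/113
mL = 1·sL + 1/2·sR = 18900/10057
mR = -1/2·sL + 1·sR = 3900/10057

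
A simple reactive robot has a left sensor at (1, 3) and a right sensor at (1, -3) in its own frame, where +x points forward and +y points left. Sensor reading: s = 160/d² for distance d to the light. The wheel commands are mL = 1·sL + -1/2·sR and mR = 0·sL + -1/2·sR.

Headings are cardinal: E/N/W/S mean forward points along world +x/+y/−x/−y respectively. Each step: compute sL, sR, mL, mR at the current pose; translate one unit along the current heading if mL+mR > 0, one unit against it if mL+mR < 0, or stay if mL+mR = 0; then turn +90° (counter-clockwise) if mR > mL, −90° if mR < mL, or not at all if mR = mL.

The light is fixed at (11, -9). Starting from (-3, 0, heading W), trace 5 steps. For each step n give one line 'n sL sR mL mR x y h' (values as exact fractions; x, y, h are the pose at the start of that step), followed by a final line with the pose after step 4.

n=0: pose=(-3,0,W); sL=160/261, sR=160/369; mL=4240/10701, mR=-80/369; mL+mR=640/3567 → advance +1; mR−mL=-160/261 → turn -1·90°
n=1: pose=(-4,0,N); sL=20/53, sR=40/61; mL=160/3233, mR=-20/61; mL+mR=-900/3233 → advance -1; mR−mL=-20/53 → turn -1·90°
n=2: pose=(-4,-1,E); sL=160/317, sR=160/221; mL=10000/70057, mR=-80/221; mL+mR=-15360/70057 → advance -1; mR−mL=-160/317 → turn -1·90°
n=3: pose=(-5,-1,S); sL=80/109, sR=16/41; mL=2408/4469, mR=-8/41; mL+mR=1536/4469 → advance +1; mR−mL=-80/109 → turn -1·90°
n=4: pose=(-5,-2,W); sL=32/61, sR=160/389; mL=7568/23729, mR=-80/389; mL+mR=2688/23729 → advance +1; mR−mL=-32/61 → turn -1·90°

0 160/261 160/369 4240/10701 -80/369 -3 0 W
1 20/53 40/61 160/3233 -20/61 -4 0 N
2 160/317 160/221 10000/70057 -80/221 -4 -1 E
3 80/109 16/41 2408/4469 -8/41 -5 -1 S
4 32/61 160/389 7568/23729 -80/389 -5 -2 W
final -6 -2 N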